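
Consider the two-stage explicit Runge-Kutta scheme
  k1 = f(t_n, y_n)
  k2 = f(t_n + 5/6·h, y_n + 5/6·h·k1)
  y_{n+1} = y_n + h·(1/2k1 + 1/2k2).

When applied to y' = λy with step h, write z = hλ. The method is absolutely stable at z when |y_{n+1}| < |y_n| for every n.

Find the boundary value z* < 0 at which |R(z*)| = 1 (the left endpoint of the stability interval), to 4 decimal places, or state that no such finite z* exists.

With y'=λy (z=hλ):
  k1=λy_n ⇒ h·k1=z·y_n;  k2=λ(1+5/6z)y_n ⇒ h·k2=z(1+5/6z)y_n
  y_{n+1}/y_n = 1 + 1/2z + 1/2z(1+5/6z) = 1 + z + 5/12z²
  R(z) = 1 + z + 5/12z².

Need |R(x)|<1, x<0.
x=-1.67: |R|=0.4920
R=1: x+5/12x²=0 ⇒ x=−12/5=-2.4000; min R=1−1/(4·5/12)=0.4000>−1
Confirm numerically:
  x=-2.258: |R|=0.86640 <1
  x=-1.422: |R|=0.42054 <1
  x=-1.245: |R|=0.40084 <1
  x=-2.951: |R|=1.67750 >1
  x=-2.673: |R|=1.30405 >1
  x=-2.619: |R|=1.23898 >1
Stable set (-2.4000, 0).

left endpoint -2.4000.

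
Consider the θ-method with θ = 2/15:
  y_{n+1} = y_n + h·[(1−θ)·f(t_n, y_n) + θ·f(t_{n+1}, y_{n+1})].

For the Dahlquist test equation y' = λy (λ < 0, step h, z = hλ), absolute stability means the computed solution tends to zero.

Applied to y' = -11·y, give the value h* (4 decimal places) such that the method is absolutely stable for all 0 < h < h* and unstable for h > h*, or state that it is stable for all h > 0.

With y'=λy (z=hλ):
  y_{n+1} = y_n + z·[13/15·y_n + 2/15·y_{n+1}] ⇒ (1 − 2/15z)y_{n+1} = (1 + 13/15z)y_n
  so R(z) = (1 + 13/15z)/(1 − 2/15z).

Find x<0 with |R(x)|<1.
x=-0.37: |R|=0.6474
R=−1: 1+13/15x = −1+2/15x ⇒ -11/15x=2 ⇒ x=2/(-11/15)=-2.7273
Confirm numerically:
  x=-2.618: |R|=0.94060 <1
  x=-2.397: |R|=0.81646 <1
  x=-2.035: |R|=0.60068 <1
  x=-1.660: |R|=0.35917 <1
  x=-3.172: |R|=1.22920 >1
  x=-2.896: |R|=1.08927 >1
  x=-2.846: |R|=1.06312 >1
So |R|<1 on (-2.7273, 0).

(-2.7273,0); λ=-11 ⇒ h* = (30/11)/11 = 0.2479.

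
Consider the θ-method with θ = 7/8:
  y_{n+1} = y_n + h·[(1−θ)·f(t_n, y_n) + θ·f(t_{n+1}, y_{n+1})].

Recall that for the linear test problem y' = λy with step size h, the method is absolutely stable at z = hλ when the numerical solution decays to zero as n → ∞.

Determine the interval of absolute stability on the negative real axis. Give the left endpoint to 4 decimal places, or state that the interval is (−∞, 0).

interval (−∞, 0).

On y'=λy, z=hλ:
  y_{n+1} = y_n + z·[1/8·y_n + 7/8·y_{n+1}] ⇒ (1 − 7/8z)y_{n+1} = (1 + 1/8z)y_n
  R(z) = (1 + 1/8z)/(1 − 7/8z).

Boundary: |R(x)|=1, x<0.
x=-1.58: |R|=0.3368
x=-2: |R|=0.2727
x=-10: |R|=0.0256
x=-100: |R|=0.1299
θ=7/8≥1/2 ⇒ |1+1/8x|<|1−7/8x| ∀x<0 ⇒ unbounded interval.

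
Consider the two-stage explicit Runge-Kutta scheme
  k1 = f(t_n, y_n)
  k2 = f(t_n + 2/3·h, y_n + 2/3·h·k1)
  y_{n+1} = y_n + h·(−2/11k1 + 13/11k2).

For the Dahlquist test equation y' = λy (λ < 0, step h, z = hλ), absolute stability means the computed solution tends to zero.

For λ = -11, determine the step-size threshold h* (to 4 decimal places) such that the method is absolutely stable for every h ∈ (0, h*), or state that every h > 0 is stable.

With y'=λy (z=hλ):
  k1=λy_n ⇒ h·k1=z·y_n;  k2=λ(1+2/3z)y_n ⇒ h·k2=z(1+2/3z)y_n
  y_{n+1}/y_n = 1 − 2/11z + 13/11z(1+2/3z) = 1 + z + 26/33z²
  so R(z) = 1 + z + 26/33z².

Need |R(x)|<1, x<0.
x=-0.61: |R|=0.6832
R=1: x+26/33x²=0 ⇒ x=−33/26=-1.2692; min R=1−1/(4·26/33)=0.6827>−1
Confirm numerically:
  x=-1.028: |R|=0.80462 <1
  x=-0.962: |R|=0.76714 <1
  x=-0.654: |R|=0.68299 <1
  x=-1.675: |R|=1.53549 >1
  x=-1.597: |R|=1.41241 >1
So |R|<1 on (-1.2692, 0).

(-1.2692,0); λ=-11 ⇒ h* = (33/26)/11 = 0.1154.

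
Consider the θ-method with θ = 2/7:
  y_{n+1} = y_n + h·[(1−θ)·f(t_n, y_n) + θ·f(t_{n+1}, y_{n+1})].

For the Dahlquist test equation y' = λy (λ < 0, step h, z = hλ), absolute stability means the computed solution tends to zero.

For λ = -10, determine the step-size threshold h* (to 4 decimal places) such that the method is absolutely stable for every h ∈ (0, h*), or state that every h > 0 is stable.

Test eqn y'=λy, z=hλ:
  y_{n+1} = y_n + z·[5/7·y_n + 2/7·y_{n+1}] ⇒ (1 − 2/7z)y_{n+1} = (1 + 5/7z)y_n
  ⇒ R(z) = (1 + 5/7z)/(1 − 2/7z).

Need |R(x)|<1, x<0.
x=-1.39: |R|=0.0051
R=−1: 1+5/7x = −1+2/7x ⇒ -3/7x=2 ⇒ x=2/(-3/7)=-4.6667
Confirm numerically:
  x=-4.200: |R|=0.90909 <1
  x=-3.791: |R|=0.81985 <1
  x=-2.262: |R|=0.37400 <1
  x=-4.993: |R|=1.05764 >1
  x=-4.898: |R|=1.04132 >1
So |R|<1 on (-4.6667, 0).

(-4.6667,0); λ=-10 ⇒ h* = (14/3)/10 = 0.4667.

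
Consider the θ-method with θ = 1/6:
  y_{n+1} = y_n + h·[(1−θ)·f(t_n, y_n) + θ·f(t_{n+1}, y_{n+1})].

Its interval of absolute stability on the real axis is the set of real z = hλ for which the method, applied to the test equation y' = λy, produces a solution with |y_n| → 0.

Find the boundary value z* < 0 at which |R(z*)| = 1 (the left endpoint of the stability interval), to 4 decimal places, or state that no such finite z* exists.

left endpoint -3.0000.

On y'=λy, z=hλ:
  y_{n+1} = y_n + z·[5/6·y_n + 1/6·y_{n+1}] ⇒ (1 − 1/6z)y_{n+1} = (1 + 5/6z)y_n
  Hence R(z) = (1 + 5/6z)/(1 − 1/6z).

Boundary: |R(x)|=1, x<0.
x=-1.3: |R|=0.0685
R=−1: 1+5/6x = −1+1/6x ⇒ -2/3x=2 ⇒ x=2/(-2/3)=-3.0000
Confirm numerically:
  x=-2.351: |R|=0.68914 <1
  x=-1.815: |R|=0.39347 <1
  x=-1.693: |R|=0.32042 <1
  x=-1.663: |R|=0.30210 <1
  x=-3.477: |R|=1.20133 >1
  x=-3.410: |R|=1.17428 >1
  x=-3.073: |R|=1.03218 >1
Stable set (-3.0000, 0).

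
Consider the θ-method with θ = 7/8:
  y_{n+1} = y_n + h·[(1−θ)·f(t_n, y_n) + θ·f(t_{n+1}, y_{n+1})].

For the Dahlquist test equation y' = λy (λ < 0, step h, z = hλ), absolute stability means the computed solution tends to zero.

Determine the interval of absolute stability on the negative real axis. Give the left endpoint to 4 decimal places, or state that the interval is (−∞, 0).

(−∞, 0) — no finite endpoint.

Set f=λy, z=hλ:
  y_{n+1} = y_n + z·[1/8·y_n + 7/8·y_{n+1}] ⇒ (1 − 7/8z)y_{n+1} = (1 + 1/8z)y_n
  so R(z) = (1 + 1/8z)/(1 − 7/8z).

Find x<0 with |R(x)|<1.
x=-1.11: |R|=0.4369
x=-2: |R|=0.2727
x=-10: |R|=0.0256
x=-100: |R|=0.1299
θ=7/8≥1/2 ⇒ |1+1/8x|<|1−7/8x| ∀x<0 ⇒ unbounded interval.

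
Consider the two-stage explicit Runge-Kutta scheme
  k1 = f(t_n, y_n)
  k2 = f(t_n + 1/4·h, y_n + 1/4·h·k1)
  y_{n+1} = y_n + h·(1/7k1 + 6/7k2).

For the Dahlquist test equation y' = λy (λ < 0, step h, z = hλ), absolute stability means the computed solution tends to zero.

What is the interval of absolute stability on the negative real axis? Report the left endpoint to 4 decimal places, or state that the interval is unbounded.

With y'=λy (z=hλ):
  k1=λy_n ⇒ h·k1=z·y_n;  k2=λ(1+1/4z)y_n ⇒ h·k2=z(1+1/4z)y_n
  y_{n+1}/y_n = 1 + 1/7z + 6/7z(1+1/4z) = 1 + z + 3/14z²
  ⇒ R(z) = 1 + z + 3/14z².

Need |R(x)|<1, x<0.
x=-0.43: |R|=0.6096
R=1: x+3/14x²=0 ⇒ x=−14/3=-4.6667; min R=1−1/(4·3/14)=-0.1667>−1
Confirm numerically:
  x=-4.342: |R|=0.69792 <1
  x=-3.459: |R|=0.10486 <1
  x=-2.381: |R|=0.16618 <1
  x=-5.034: |R|=1.39625 >1
  x=-4.954: |R|=1.30502 >1
  x=-4.926: |R|=1.27374 >1
Stable set (-4.6667, 0).

(-4.6667, 0).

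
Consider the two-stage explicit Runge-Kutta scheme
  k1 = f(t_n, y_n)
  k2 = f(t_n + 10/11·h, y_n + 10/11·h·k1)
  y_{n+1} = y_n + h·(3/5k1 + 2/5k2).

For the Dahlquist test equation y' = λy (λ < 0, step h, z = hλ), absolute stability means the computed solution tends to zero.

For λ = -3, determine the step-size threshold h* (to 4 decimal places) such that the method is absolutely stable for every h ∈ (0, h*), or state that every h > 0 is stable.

Set f=λy, z=hλ:
  k1=λy_n ⇒ h·k1=z·y_n;  k2=λ(1+10/11z)y_n ⇒ h·k2=z(1+10/11z)y_n
  y_{n+1}/y_n = 1 + 3/5z + 2/5z(1+10/11z) = 1 + z + 4/11z²
  R(z) = 1 + z + 4/11z².

Need |R(x)|<1, x<0.
x=-1.66: |R|=0.3420
R=1: x+4/11x²=0 ⇒ x=−11/4=-2.7500; min R=1−1/(4·4/11)=0.3125>−1
Confirm numerically:
  x=-2.353: |R|=0.66031 <1
  x=-2.329: |R|=0.64345 <1
  x=-1.454: |R|=0.31477 <1
  x=-1.384: |R|=0.31253 <1
  x=-3.253: |R|=1.59500 >1
  x=-2.898: |R|=1.15597 >1
Stable set (-2.7500, 0).

(-2.7500,0); λ=-3 ⇒ h* = (11/4)/3 = 0.9167.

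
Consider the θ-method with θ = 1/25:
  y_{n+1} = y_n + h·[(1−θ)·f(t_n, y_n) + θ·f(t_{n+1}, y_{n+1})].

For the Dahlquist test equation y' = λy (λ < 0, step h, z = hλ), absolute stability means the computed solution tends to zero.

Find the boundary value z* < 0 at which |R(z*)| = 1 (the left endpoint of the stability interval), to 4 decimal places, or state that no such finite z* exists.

z* = -2.1739.

With y'=λy (z=hλ):
  y_{n+1} = y_n + z·[24/25·y_n + 1/25·y_{n+1}] ⇒ (1 − 1/25z)y_{n+1} = (1 + 24/25z)y_n
  R(z) = (1 + 24/25z)/(1 − 1/25z).

Boundary: |R(x)|=1, x<0.
x=-1.44: |R|=0.3616
R=−1: 1+24/25x = −1+1/25x ⇒ -23/25x=2 ⇒ x=2/(-23/25)=-2.1739
Confirm numerically:
  x=-1.968: |R|=0.82438 <1
  x=-1.293: |R|=0.22941 <1
  x=-1.169: |R|=0.11678 <1
  x=-1.134: |R|=0.08479 <1
  x=-2.752: |R|=1.47910 >1
  x=-2.598: |R|=1.35343 >1
Interval (-2.1739, 0).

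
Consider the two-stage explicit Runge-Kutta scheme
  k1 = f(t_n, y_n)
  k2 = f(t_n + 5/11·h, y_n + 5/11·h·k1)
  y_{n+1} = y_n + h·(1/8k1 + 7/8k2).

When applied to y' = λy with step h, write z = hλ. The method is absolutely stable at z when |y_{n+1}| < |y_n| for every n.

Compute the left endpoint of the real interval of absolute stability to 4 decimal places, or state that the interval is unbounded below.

left endpoint -2.5143.

With y'=λy (z=hλ):
  k1=λy_n ⇒ h·k1=z·y_n;  k2=λ(1+5/11z)y_n ⇒ h·k2=z(1+5/11z)y_n
  y_{n+1}/y_n = 1 + 1/8z + 7/8z(1+5/11z) = 1 + z + 35/88z²
  so R(z) = 1 + z + 35/88z².

Solve |R(x)|<1 on ℝ⁻.
x=-0.83: |R|=0.4440
R=1: x+35/88x²=0 ⇒ x=−88/35=-2.5143; min R=1−1/(4·35/88)=0.3714>−1
Confirm numerically:
  x=-2.459: |R|=0.94593 <1
  x=-1.351: |R|=0.37493 <1
  x=-1.253: |R|=0.37144 <1
  x=-1.102: |R|=0.38100 <1
  x=-2.997: |R|=1.57539 >1
  x=-2.637: |R|=1.12870 >1
  x=-2.536: |R|=1.02190 >1
Interval (-2.5143, 0).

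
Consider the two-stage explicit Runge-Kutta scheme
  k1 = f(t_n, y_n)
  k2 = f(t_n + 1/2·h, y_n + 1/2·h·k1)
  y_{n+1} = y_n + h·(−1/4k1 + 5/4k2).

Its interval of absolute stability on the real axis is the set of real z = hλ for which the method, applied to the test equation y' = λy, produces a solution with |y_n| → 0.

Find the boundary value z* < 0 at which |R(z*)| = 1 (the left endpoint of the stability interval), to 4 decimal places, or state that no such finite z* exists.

On y'=λy, z=hλ:
  k1=λy_n ⇒ h·k1=z·y_n;  k2=λ(1+1/2z)y_n ⇒ h·k2=z(1+1/2z)y_n
  y_{n+1}/y_n = 1 − 1/4z + 5/4z(1+1/2z) = 1 + z + 5/8z²
  ⇒ R(z) = 1 + z + 5/8z².

Find x<0 with |R(x)|<1.
x=-0.32: |R|=0.7440
R=1: x+5/8x²=0 ⇒ x=−8/5=-1.6000; min R=1−1/(4·5/8)=0.6000>−1
Confirm numerically:
  x=-1.321: |R|=0.76965 <1
  x=-1.267: |R|=0.73631 <1
  x=-0.849: |R|=0.60150 <1
  x=-0.845: |R|=0.60127 <1
  x=-2.004: |R|=1.50601 >1
  x=-1.798: |R|=1.22250 >1
  x=-1.676: |R|=1.07961 >1
So |R|<1 on (-1.6000, 0).

left endpoint -1.6000.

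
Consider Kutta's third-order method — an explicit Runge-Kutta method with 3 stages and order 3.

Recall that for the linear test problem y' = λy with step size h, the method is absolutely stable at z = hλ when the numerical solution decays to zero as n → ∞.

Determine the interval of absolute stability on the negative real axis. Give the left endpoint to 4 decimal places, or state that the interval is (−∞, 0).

z∈(-2.5127,0).

With y'=λy (z=hλ):
  order 3, 3-stage ⇒ R(z)=1+z+z^2/2+z^3/6
  (e.g. R(-0.64)=0.52111, |R|=0.52111)

Boundary: |R(x)|=1, x<0.
x=-0.64: |R|=0.5211
|R(-2.3)|=0.6828 |R(-2.29)|=0.6694 |R(-1.05)|=0.3083
Bisect:
  x_lo=-3.2166 |R|=2.5901  x_hi=-0.2379 |R|=0.7882
  mid=-1.72723 |R|=0.09438 →hi
  mid=-2.47192 |R|=0.93412 →hi
  mid=-2.84426 |R|=1.63427 →lo
  mid=-2.65809 |R|=1.25546 →lo
  mid=-2.56500 |R|=1.08801 →lo
  mid=-2.51846 |R|=1.00942 →lo
  mid=-2.49519 |R|=0.97136 →hi
  mid=-2.50682 |R|=0.99029 →hi
  ...
  [-2.51282,-2.51264] ⇒ x*=-2.5127
Interval (-2.5127, 0).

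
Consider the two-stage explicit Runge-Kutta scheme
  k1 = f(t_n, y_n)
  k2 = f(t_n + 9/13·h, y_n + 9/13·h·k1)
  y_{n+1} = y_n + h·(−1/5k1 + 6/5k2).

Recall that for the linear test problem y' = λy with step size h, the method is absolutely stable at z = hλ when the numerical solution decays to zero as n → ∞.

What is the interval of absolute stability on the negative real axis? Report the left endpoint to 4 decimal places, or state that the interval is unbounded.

z∈(-1.2037,0).

With y'=λy (z=hλ):
  k1=λy_n ⇒ h·k1=z·y_n;  k2=λ(1+9/13z)y_n ⇒ h·k2=z(1+9/13z)y_n
  y_{n+1}/y_n = 1 − 1/5z + 6/5z(1+9/13z) = 1 + z + 54/65z²
  so R(z) = 1 + z + 54/65z².

Find x<0 with |R(x)|<1.
x=-1.03: |R|=0.8514
R=1: x+54/65x²=0 ⇒ x=−65/54=-1.2037; min R=1−1/(4·54/65)=0.6991>−1
Confirm numerically:
  x=-1.133: |R|=0.93345 <1
  x=-0.886: |R|=0.76615 <1
  x=-0.522: |R|=0.70437 <1
  x=-1.638: |R|=1.59099 >1
  x=-1.594: |R|=1.51685 >1
  x=-1.378: |R|=1.19953 >1
Stable set (-1.2037, 0).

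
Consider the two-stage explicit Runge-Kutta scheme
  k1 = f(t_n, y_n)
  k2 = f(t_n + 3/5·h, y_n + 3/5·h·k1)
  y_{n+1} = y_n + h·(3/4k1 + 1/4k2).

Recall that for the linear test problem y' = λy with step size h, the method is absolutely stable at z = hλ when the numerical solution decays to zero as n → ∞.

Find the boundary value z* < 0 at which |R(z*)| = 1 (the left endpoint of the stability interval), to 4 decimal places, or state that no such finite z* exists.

With y'=λy (z=hλ):
  k1=λy_n ⇒ h·k1=z·y_n;  k2=λ(1+3/5z)y_n ⇒ h·k2=z(1+3/5z)y_n
  y_{n+1}/y_n = 1 + 3/4z + 1/4z(1+3/5z) = 1 + z + 3/20z²
  so R(z) = 1 + z + 3/20z².

Solve |R(x)|<1 on ℝ⁻.
x=-0.35: |R|=0.6684
R=1: x+3/20x²=0 ⇒ x=−20/3=-6.6667; min R=1−1/(4·3/20)=-0.6667>−1
Confirm numerically:
  x=-6.162: |R|=0.53354 <1
  x=-5.708: |R|=0.17919 <1
  x=-2.896: |R|=0.63798 <1
  x=-6.834: |R|=1.17153 >1
  x=-6.803: |R|=1.13912 >1
Interval (-6.6667, 0).

left endpoint -6.6667.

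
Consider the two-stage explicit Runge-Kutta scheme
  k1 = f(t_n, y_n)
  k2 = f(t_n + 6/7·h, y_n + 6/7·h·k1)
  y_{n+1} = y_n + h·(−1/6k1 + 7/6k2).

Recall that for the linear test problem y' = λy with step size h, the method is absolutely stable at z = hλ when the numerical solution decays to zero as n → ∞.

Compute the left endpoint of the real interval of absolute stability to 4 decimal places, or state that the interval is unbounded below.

On y'=λy, z=hλ:
  k1=λy_n ⇒ h·k1=z·y_n;  k2=λ(1+6/7z)y_n ⇒ h·k2=z(1+6/7z)y_n
  y_{n+1}/y_n = 1 − 1/6z + 7/6z(1+6/7z) = 1 + z + z²
  so R(z) = 1 + z + z².

Need |R(x)|<1, x<0.
x=-0.44: |R|=0.7536
R=1: x+1x²=0 ⇒ x=−1=-1.0000; min R=1−1/(4·1)=0.7500>−1
Confirm numerically:
  x=-0.718: |R|=0.79752 <1
  x=-0.667: |R|=0.77789 <1
  x=-0.400: |R|=0.76000 <1
  x=-1.486: |R|=1.72220 >1
  x=-1.154: |R|=1.17772 >1
Stable set (-1.0000, 0).

left endpoint -1.0000.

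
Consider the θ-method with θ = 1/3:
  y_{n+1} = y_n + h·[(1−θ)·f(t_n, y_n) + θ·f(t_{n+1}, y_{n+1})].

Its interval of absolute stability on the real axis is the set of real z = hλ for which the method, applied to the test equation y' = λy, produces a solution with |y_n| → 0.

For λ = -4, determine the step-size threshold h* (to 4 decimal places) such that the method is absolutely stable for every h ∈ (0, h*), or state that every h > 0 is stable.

(-6.0000,0); λ=-4 ⇒ h* = (6)/4 = 1.5000.

Test eqn y'=λy, z=hλ:
  y_{n+1} = y_n + z·[2/3·y_n + 1/3·y_{n+1}] ⇒ (1 − 1/3z)y_{n+1} = (1 + 2/3z)y_n
  R(z) = (1 + 2/3z)/(1 − 1/3z).

Boundary: |R(x)|=1, x<0.
x=-0.56: |R|=0.5281
R=−1: 1+2/3x = −1+1/3x ⇒ -1/3x=2 ⇒ x=2/(-1/3)=-6.0000
Confirm numerically:
  x=-5.729: |R|=0.96895 <1
  x=-5.722: |R|=0.96813 <1
  x=-3.506: |R|=0.61666 <1
  x=-6.540: |R|=1.05660 >1
  x=-6.032: |R|=1.00354 >1
Interval (-6.0000, 0).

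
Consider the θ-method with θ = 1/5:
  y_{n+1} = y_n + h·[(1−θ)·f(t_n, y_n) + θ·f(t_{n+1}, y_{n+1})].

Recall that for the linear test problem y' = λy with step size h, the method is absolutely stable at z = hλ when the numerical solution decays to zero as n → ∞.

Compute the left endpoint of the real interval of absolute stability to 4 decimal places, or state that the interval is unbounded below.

Set f=λy, z=hλ:
  y_{n+1} = y_n + z·[4/5·y_n + 1/5·y_{n+1}] ⇒ (1 − 1/5z)y_{n+1} = (1 + 4/5z)y_n
  ⇒ R(z) = (1 + 4/5z)/(1 − 1/5z).

Boundary: |R(x)|=1, x<0.
x=-0.75: |R|=0.3478
R=−1: 1+4/5x = −1+1/5x ⇒ -3/5x=2 ⇒ x=2/(-3/5)=-3.3333
Confirm numerically:
  x=-2.562: |R|=0.69400 <1
  x=-2.443: |R|=0.64114 <1
  x=-1.479: |R|=0.14138 <1
  x=-3.801: |R|=1.15941 >1
  x=-3.679: |R|=1.11948 >1
Stable set (-3.3333, 0).

left endpoint -3.3333.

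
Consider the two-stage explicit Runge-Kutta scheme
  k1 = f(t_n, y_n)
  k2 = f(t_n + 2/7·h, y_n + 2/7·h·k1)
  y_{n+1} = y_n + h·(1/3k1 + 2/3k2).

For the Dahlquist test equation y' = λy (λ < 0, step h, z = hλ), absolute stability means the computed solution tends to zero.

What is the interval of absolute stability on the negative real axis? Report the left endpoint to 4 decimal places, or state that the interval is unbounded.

On y'=λy, z=hλ:
  k1=λy_n ⇒ h·k1=z·y_n;  k2=λ(1+2/7z)y_n ⇒ h·k2=z(1+2/7z)y_n
  y_{n+1}/y_n = 1 + 1/3z + 2/3z(1+2/7z) = 1 + z + 4/21z²
  R(z) = 1 + z + 4/21z².

Solve |R(x)|<1 on ℝ⁻.
x=-1.47: |R|=0.0584
R=1: x+4/21x²=0 ⇒ x=−21/4=-5.2500; min R=1−1/(4·4/21)=-0.3125>−1
Confirm numerically:
  x=-4.596: |R|=0.42747 <1
  x=-4.341: |R|=0.24839 <1
  x=-4.059: |R|=0.07919 <1
  x=-2.138: |R|=0.26732 <1
  x=-5.670: |R|=1.45360 >1
  x=-5.523: |R|=1.28720 >1
Stable set (-5.2500, 0).

(-5.2500, 0).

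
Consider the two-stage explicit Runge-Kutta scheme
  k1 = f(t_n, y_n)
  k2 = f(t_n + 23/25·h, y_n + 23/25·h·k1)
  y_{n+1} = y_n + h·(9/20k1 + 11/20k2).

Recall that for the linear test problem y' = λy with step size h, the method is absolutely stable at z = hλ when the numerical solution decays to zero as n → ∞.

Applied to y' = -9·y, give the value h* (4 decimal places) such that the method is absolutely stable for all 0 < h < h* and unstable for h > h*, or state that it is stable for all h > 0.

Set f=λy, z=hλ:
  k1=λy_n ⇒ h·k1=z·y_n;  k2=λ(1+23/25z)y_n ⇒ h·k2=z(1+23/25z)y_n
  y_{n+1}/y_n = 1 + 9/20z + 11/20z(1+23/25z) = 1 + z + 253/500z²
  Hence R(z) = 1 + z + 253/500z².

Need |R(x)|<1, x<0.
x=-1.55: |R|=0.6657
R=1: x+253/500x²=0 ⇒ x=−500/253=-1.9763; min R=1−1/(4·253/500)=0.5059>−1
Confirm numerically:
  x=-1.701: |R|=0.76306 <1
  x=-1.698: |R|=0.76090 <1
  x=-1.673: |R|=0.74326 <1
  x=-1.648: |R|=0.72625 <1
  x=-2.501: |R|=1.66403 >1
  x=-2.444: |R|=1.57841 >1
Interval (-1.9763, 0).

(-1.9763,0); λ=-9 ⇒ h* = (500/253)/9 = 0.2196.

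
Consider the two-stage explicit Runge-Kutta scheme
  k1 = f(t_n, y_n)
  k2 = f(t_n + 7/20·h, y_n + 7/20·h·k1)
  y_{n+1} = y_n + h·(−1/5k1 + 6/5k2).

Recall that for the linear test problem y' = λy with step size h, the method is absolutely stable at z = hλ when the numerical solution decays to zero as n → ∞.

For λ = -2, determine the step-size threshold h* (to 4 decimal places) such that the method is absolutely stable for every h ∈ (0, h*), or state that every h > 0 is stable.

On y'=λy, z=hλ:
  k1=λy_n ⇒ h·k1=z·y_n;  k2=λ(1+7/20z)y_n ⇒ h·k2=z(1+7/20z)y_n
  y_{n+1}/y_n = 1 − 1/5z + 6/5z(1+7/20z) = 1 + z + 21/50z²
  Hence R(z) = 1 + z + 21/50z².

Need |R(x)|<1, x<0.
x=-0.89: |R|=0.4427
R=1: x+21/50x²=0 ⇒ x=−50/21=-2.3810; min R=1−1/(4·21/50)=0.4048>−1
Confirm numerically:
  x=-1.814: |R|=0.56805 <1
  x=-1.671: |R|=0.50174 <1
  x=-1.365: |R|=0.41755 <1
  x=-1.167: |R|=0.40499 <1
  x=-2.746: |R|=1.42102 >1
  x=-2.479: |R|=1.10209 >1
So |R|<1 on (-2.3810, 0).

(-2.3810,0); λ=-2 ⇒ h* = (50/21)/2 = 1.1905.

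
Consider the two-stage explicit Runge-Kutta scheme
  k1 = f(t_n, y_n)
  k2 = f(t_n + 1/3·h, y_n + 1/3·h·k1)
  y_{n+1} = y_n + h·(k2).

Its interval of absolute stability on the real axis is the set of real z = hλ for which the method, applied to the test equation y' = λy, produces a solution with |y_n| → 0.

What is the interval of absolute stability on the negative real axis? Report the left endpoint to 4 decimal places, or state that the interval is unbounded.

On y'=λy, z=hλ:
  k1=λy_n ⇒ h·k1=z·y_n;  k2=λ(1+1/3z)y_n ⇒ h·k2=z(1+1/3z)y_n
  y_{n+1}/y_n = 1 + z(1+1/3z) = 1 + z + 1/3z²
  Hence R(z) = 1 + z + 1/3z².

Boundary: |R(x)|=1, x<0.
x=-0.62: |R|=0.5081
R=1: x+1/3x²=0 ⇒ x=−3=-3.0000; min R=1−1/(4·1/3)=0.2500>−1
Confirm numerically:
  x=-2.580: |R|=0.63880 <1
  x=-1.945: |R|=0.31601 <1
  x=-1.916: |R|=0.30769 <1
  x=-3.518: |R|=1.60744 >1
  x=-3.472: |R|=1.54626 >1
So |R|<1 on (-3.0000, 0).

z∈(-3.0000,0).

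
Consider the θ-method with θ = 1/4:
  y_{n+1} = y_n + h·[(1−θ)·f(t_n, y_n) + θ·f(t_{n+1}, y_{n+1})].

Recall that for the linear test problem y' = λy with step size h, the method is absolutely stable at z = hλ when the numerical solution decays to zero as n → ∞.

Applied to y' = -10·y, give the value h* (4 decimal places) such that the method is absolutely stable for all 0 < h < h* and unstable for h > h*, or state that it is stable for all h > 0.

With y'=λy (z=hλ):
  y_{n+1} = y_n + z·[3/4·y_n + 1/4·y_{n+1}] ⇒ (1 − 1/4z)y_{n+1} = (1 + 3/4z)y_n
  so R(z) = (1 + 3/4z)/(1 − 1/4z).

Need |R(x)|<1, x<0.
x=-1.72: |R|=0.2028
R=−1: 1+3/4x = −1+1/4x ⇒ -1/2x=2 ⇒ x=2/(-1/2)=-4.0000
Confirm numerically:
  x=-3.819: |R|=0.95370 <1
  x=-3.109: |R|=0.74933 <1
  x=-2.153: |R|=0.39964 <1
  x=-4.249: |R|=1.06037 >1
  x=-4.023: |R|=1.00573 >1
Stable set (-4.0000, 0).

(-4.0000,0); λ=-10 ⇒ h* = (4)/10 = 0.4000.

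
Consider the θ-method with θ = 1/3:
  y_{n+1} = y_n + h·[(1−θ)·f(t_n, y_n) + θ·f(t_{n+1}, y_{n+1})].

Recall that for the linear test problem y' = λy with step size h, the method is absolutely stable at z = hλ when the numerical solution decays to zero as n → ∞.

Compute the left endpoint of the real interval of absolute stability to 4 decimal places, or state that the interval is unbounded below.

Set f=λy, z=hλ:
  y_{n+1} = y_n + z·[2/3·y_n + 1/3·y_{n+1}] ⇒ (1 − 1/3z)y_{n+1} = (1 + 2/3z)y_n
  Hence R(z) = (1 + 2/3z)/(1 − 1/3z).

Find x<0 with |R(x)|<1.
x=-0.72: |R|=0.4194
R=−1: 1+2/3x = −1+1/3x ⇒ -1/3x=2 ⇒ x=2/(-1/3)=-6.0000
Confirm numerically:
  x=-5.966: |R|=0.99621 <1
  x=-5.100: |R|=0.88889 <1
  x=-3.162: |R|=0.53944 <1
  x=-3.104: |R|=0.52556 <1
  x=-6.390: |R|=1.04153 >1
  x=-6.036: |R|=1.00398 >1
  x=-6.032: |R|=1.00354 >1
So |R|<1 on (-6.0000, 0).

left endpoint -6.0000.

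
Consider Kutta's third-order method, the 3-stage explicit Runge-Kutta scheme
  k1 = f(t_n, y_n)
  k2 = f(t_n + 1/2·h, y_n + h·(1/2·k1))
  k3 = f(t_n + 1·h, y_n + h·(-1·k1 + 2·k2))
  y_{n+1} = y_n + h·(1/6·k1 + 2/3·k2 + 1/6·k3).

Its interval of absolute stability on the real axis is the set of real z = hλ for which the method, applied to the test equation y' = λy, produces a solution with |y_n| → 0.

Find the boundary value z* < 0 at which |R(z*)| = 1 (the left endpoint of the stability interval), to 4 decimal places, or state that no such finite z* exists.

z* = -2.5127.

Set f=λy, z=hλ:
  order 3, 3-stage ⇒ R(z)=1+z+z^2/2+z^3/6
  (e.g. R(-0.7)=0.48783, |R|=0.48783)

Need |R(x)|<1, x<0.
x=-0.7: |R|=0.4878
|R(-2.74)|=1.4147 |R(-2.34)|=0.7377 |R(-1.87)|=0.2114
Bisect:
  x_lo=-3.3210 |R|=2.9112  x_hi=-0.1813 |R|=0.8341
  mid=-1.75117 |R|=0.11289 →hi
  mid=-2.53611 |R|=1.03883 →lo
  mid=-2.14364 |R|=0.48778 →hi
  mid=-2.33987 |R|=0.73751 →hi
  mid=-2.43799 |R|=0.88124 →hi
  mid=-2.48705 |R|=0.95824 →hi
  mid=-2.51158 |R|=0.99808 →hi
  mid=-2.52384 |R|=1.01834 →lo
  mid=-2.51771 |R|=1.00818 →lo
  mid=-2.51464 |R|=1.00312 →lo
  ...
  [-2.51292,-2.51273] ⇒ x*=-2.5127
Stable set (-2.5127, 0).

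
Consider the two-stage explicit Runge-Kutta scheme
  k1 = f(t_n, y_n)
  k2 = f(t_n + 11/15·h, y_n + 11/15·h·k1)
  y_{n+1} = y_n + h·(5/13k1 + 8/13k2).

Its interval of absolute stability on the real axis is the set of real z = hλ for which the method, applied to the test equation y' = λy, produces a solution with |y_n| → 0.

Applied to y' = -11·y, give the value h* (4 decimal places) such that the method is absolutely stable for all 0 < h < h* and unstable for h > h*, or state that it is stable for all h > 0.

With y'=λy (z=hλ):
  k1=λy_n ⇒ h·k1=z·y_n;  k2=λ(1+11/15z)y_n ⇒ h·k2=z(1+11/15z)y_n
  y_{n+1}/y_n = 1 + 5/13z + 8/13z(1+11/15z) = 1 + z + 88/195z²
  so R(z) = 1 + z + 88/195z².

Boundary: |R(x)|=1, x<0.
x=-0.51: |R|=0.6074
R=1: x+88/195x²=0 ⇒ x=−195/88=-2.2159; min R=1−1/(4·88/195)=0.4460>−1
Confirm numerically:
  x=-2.157: |R|=0.94266 <1
  x=-2.014: |R|=0.81649 <1
  x=-1.979: |R|=0.78842 <1
  x=-0.892: |R|=0.46707 <1
  x=-2.400: |R|=1.19938 >1
  x=-2.351: |R|=1.14333 >1
So |R|<1 on (-2.2159, 0).

(-2.2159,0); λ=-11 ⇒ h* = (195/88)/11 = 0.2014.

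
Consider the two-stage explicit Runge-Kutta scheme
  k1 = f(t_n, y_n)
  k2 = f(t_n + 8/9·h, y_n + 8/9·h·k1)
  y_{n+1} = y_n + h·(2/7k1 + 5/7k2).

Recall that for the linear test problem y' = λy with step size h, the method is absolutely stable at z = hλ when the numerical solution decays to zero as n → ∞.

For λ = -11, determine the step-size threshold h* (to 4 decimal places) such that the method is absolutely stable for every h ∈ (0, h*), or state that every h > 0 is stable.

With y'=λy (z=hλ):
  k1=λy_n ⇒ h·k1=z·y_n;  k2=λ(1+8/9z)y_n ⇒ h·k2=z(1+8/9z)y_n
  y_{n+1}/y_n = 1 + 2/7z + 5/7z(1+8/9z) = 1 + z + 40/63z²
  Hence R(z) = 1 + z + 40/63z².

Boundary: |R(x)|=1, x<0.
x=-1.28: |R|=0.7603
R=1: x+40/63x²=0 ⇒ x=−63/40=-1.5750; min R=1−1/(4·40/63)=0.6062>−1
Confirm numerically:
  x=-1.472: |R|=0.90374 <1
  x=-1.364: |R|=0.81727 <1
  x=-1.132: |R|=0.68160 <1
  x=-0.887: |R|=0.61254 <1
  x=-1.949: |R|=1.46281 >1
  x=-1.882: |R|=1.36684 >1
Stable set (-1.5750, 0).

(-1.5750,0); λ=-11 ⇒ h* = (63/40)/11 = 0.1432.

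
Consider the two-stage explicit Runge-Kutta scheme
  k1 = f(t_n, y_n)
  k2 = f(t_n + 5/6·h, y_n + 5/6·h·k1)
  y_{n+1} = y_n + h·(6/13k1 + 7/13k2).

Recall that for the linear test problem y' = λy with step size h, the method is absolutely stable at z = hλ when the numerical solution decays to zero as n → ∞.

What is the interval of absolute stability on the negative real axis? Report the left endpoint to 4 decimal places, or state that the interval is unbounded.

On y'=λy, z=hλ:
  k1=λy_n ⇒ h·k1=z·y_n;  k2=λ(1+5/6z)y_n ⇒ h·k2=z(1+5/6z)y_n
  y_{n+1}/y_n = 1 + 6/13z + 7/13z(1+5/6z) = 1 + z + 35/78z²
  ⇒ R(z) = 1 + z + 35/78z².

Solve |R(x)|<1 on ℝ⁻.
x=-0.97: |R|=0.4522
R=1: x+35/78x²=0 ⇒ x=−78/35=-2.2286; min R=1−1/(4·35/78)=0.4429>−1
Confirm numerically:
  x=-2.138: |R|=0.91311 <1
  x=-1.136: |R|=0.44307 <1
  x=-1.056: |R|=0.44438 <1
  x=-2.534: |R|=1.34729 >1
  x=-2.413: |R|=1.19969 >1
  x=-2.384: |R|=1.16627 >1
So |R|<1 on (-2.2286, 0).

(-2.2286, 0).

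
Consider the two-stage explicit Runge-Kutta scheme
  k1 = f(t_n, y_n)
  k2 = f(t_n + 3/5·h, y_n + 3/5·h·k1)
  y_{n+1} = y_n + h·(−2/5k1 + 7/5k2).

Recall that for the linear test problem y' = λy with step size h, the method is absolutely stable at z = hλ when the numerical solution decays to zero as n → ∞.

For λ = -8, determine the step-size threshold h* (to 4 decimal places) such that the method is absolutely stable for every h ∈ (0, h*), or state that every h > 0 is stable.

(-1.1905,0); λ=-8 ⇒ h* = (25/21)/8 = 0.1488.

Set f=λy, z=hλ:
  k1=λy_n ⇒ h·k1=z·y_n;  k2=λ(1+3/5z)y_n ⇒ h·k2=z(1+3/5z)y_n
  y_{n+1}/y_n = 1 − 2/5z + 7/5z(1+3/5z) = 1 + z + 21/25z²
  Hence R(z) = 1 + z + 21/25z².

Boundary: |R(x)|=1, x<0.
x=-0.54: |R|=0.7049
R=1: x+21/25x²=0 ⇒ x=−25/21=-1.1905; min R=1−1/(4·21/25)=0.7024>−1
Confirm numerically:
  x=-1.139: |R|=0.95075 <1
  x=-1.089: |R|=0.90717 <1
  x=-0.723: |R|=0.71609 <1
  x=-0.645: |R|=0.70446 <1
  x=-1.518: |R|=1.41763 >1
  x=-1.437: |R|=1.29757 >1
  x=-1.403: |R|=1.25046 >1
So |R|<1 on (-1.1905, 0).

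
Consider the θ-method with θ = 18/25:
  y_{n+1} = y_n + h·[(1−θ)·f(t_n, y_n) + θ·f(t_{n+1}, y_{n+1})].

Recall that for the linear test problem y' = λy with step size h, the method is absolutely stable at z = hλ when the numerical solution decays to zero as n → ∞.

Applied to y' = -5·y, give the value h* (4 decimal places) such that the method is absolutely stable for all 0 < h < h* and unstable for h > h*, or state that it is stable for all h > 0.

interval (−∞, 0). Any h>0 works for λ=-5.

Set f=λy, z=hλ:
  y_{n+1} = y_n + z·[7/25·y_n + 18/25·y_{n+1}] ⇒ (1 − 18/25z)y_{n+1} = (1 + 7/25z)y_n
  ⇒ R(z) = (1 + 7/25z)/(1 − 18/25z).

Need |R(x)|<1, x<0.
x=-1.01: |R|=0.4152
x=-2: |R|=0.1803
x=-10: |R|=0.2195
x=-100: |R|=0.3699
θ=18/25≥1/2 ⇒ |1+7/25x|<|1−18/25x| ∀x<0 ⇒ unbounded interval.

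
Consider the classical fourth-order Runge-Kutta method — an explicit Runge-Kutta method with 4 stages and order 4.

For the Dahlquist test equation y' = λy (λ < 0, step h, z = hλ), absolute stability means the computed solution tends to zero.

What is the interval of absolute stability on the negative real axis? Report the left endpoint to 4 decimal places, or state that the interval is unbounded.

z∈(-2.7853,0).

Set f=λy, z=hλ:
  order 4, 4-stage ⇒ R(z)=1+z+z^2/2+z^3/6+z^4/24
  (e.g. R(-1.25)=0.30745, |R|=0.30745)

Solve |R(x)|<1 on ℝ⁻.
x=-1.25: |R|=0.3075
|R(-2.86)|=1.1186 |R(-1.27)|=0.3034 |R(-1.1)|=0.3442
Bisect:
  x_lo=-3.4767 |R|=2.6508  x_hi=-0.1473 |R|=0.8630
  mid=-1.81201 |R|=0.28729 →hi
  mid=-2.64437 |R|=0.80751 →hi
  mid=-3.06056 |R|=1.50077 →lo
  mid=-2.85247 |R|=1.10609 →lo
  mid=-2.74842 |R|=0.94581 →hi
  mid=-2.80044 |R|=1.02308 →lo
  mid=-2.77443 |R|=0.98375 →hi
  ...
  [-2.78540,-2.78520] ⇒ x*=-2.7853
So |R|<1 on (-2.7853, 0).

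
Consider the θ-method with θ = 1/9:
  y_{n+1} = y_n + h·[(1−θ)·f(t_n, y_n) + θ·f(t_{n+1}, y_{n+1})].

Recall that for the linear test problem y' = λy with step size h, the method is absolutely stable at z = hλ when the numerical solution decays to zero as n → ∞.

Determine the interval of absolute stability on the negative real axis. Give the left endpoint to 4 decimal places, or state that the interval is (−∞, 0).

With y'=λy (z=hλ):
  y_{n+1} = y_n + z·[8/9·y_n + 1/9·y_{n+1}] ⇒ (1 − 1/9z)y_{n+1} = (1 + 8/9z)y_n
  ⇒ R(z) = (1 + 8/9z)/(1 − 1/9z).

Boundary: |R(x)|=1, x<0.
x=-1.33: |R|=0.1588
R=−1: 1+8/9x = −1+1/9x ⇒ -7/9x=2 ⇒ x=2/(-7/9)=-2.5714
Confirm numerically:
  x=-2.215: |R|=0.77753 <1
  x=-1.775: |R|=0.48260 <1
  x=-1.346: |R|=0.17089 <1
  x=-1.285: |R|=0.12445 <1
  x=-3.032: |R|=1.26795 >1
  x=-2.788: |R|=1.12861 >1
Interval (-2.5714, 0).

(-2.5714, 0).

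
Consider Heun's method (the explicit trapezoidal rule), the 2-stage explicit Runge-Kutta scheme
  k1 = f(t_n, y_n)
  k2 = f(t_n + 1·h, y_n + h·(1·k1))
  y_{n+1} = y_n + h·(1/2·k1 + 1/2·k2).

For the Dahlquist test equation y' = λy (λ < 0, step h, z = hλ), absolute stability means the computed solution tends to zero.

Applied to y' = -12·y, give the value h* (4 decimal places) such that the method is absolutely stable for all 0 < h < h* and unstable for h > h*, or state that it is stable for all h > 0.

(-2.0000,0); λ=-12 ⇒ h* = 0.1667.

Set f=λy, z=hλ:
  order 2, 2-stage ⇒ R(z)=1+z+z^2/2
  (e.g. R(-0.77)=0.52645, |R|=0.52645)

Solve |R(x)|<1 on ℝ⁻.
x=-0.77: |R|=0.5264
|R(-1.8)|=0.8200 |R(-1.04)|=0.5008 |R(-0.68)|=0.5512
Bisect:
  x_lo=-2.8550 |R|=2.2204  x_hi=-0.3076 |R|=0.7397
  mid=-1.58127 |R|=0.66894 →hi
  mid=-2.21811 |R|=1.24190 →lo
  mid=-1.89969 |R|=0.90472 →hi
  mid=-2.05890 |R|=1.06064 →lo
  mid=-1.97930 |R|=0.97951 →hi
  mid=-2.01910 |R|=1.01928 →lo
  mid=-1.99920 |R|=0.99920 →hi
  mid=-2.00915 |R|=1.00919 →lo
  mid=-2.00417 |R|=1.00418 →lo
  ...
  [-2.00013,-1.99997] ⇒ x*=-2.0000
So |R|<1 on (-2.0000, 0).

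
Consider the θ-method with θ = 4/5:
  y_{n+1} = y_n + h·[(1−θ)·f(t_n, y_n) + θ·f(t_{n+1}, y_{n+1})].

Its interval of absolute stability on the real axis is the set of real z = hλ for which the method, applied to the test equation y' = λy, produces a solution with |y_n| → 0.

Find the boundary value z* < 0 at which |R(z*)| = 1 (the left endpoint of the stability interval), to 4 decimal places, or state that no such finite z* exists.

Test eqn y'=λy, z=hλ:
  y_{n+1} = y_n + z·[1/5·y_n + 4/5·y_{n+1}] ⇒ (1 − 4/5z)y_{n+1} = (1 + 1/5z)y_n
  Hence R(z) = (1 + 1/5z)/(1 − 4/5z).

Boundary: |R(x)|=1, x<0.
x=-0.49: |R|=0.6480
x=-2: |R|=0.2308
x=-10: |R|=0.1111
x=-100: |R|=0.2346
θ=4/5≥1/2 ⇒ |1+1/5x|<|1−4/5x| ∀x<0 ⇒ unbounded interval.

(−∞, 0) — no finite endpoint.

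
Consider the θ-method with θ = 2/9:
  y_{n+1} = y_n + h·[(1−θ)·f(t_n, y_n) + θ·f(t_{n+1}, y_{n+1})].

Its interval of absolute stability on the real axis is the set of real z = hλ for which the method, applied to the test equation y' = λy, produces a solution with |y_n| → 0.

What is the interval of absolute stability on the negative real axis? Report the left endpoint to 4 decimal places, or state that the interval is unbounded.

Test eqn y'=λy, z=hλ:
  y_{n+1} = y_n + z·[7/9·y_n + 2/9·y_{n+1}] ⇒ (1 − 2/9z)y_{n+1} = (1 + 7/9z)y_n
  so R(z) = (1 + 7/9z)/(1 − 2/9z).

Find x<0 with |R(x)|<1.
x=-1.27: |R|=0.0095
R=−1: 1+7/9x = −1+2/9x ⇒ -5/9x=2 ⇒ x=2/(-5/9)=-3.6000
Confirm numerically:
  x=-3.323: |R|=0.91148 <1
  x=-2.949: |R|=0.78151 <1
  x=-2.237: |R|=0.49421 <1
  x=-2.106: |R|=0.43460 <1
  x=-4.174: |R|=1.16544 >1
  x=-3.769: |R|=1.05109 >1
  x=-3.679: |R|=1.02415 >1
Stable set (-3.6000, 0).

(-3.6000, 0).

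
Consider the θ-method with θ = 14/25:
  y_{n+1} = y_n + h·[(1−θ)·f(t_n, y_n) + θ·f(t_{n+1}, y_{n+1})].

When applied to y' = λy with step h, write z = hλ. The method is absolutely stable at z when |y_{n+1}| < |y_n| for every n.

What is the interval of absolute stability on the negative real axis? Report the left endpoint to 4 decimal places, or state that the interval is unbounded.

interval (−∞, 0).

Test eqn y'=λy, z=hλ:
  y_{n+1} = y_n + z·[11/25·y_n + 14/25·y_{n+1}] ⇒ (1 − 14/25z)y_{n+1} = (1 + 11/25z)y_n
  R(z) = (1 + 11/25z)/(1 − 14/25z).

Find x<0 with |R(x)|<1.
x=-0.91: |R|=0.3972
x=-2: |R|=0.0566
x=-10: |R|=0.5152
x=-100: |R|=0.7544
θ=14/25≥1/2 ⇒ |1+11/25x|<|1−14/25x| ∀x<0 ⇒ stable on all of ℝ⁻.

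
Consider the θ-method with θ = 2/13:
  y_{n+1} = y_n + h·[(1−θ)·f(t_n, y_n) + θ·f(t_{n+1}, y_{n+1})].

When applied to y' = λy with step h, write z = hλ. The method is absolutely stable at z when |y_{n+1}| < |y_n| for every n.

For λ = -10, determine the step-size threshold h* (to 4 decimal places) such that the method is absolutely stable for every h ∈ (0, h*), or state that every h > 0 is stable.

Set f=λy, z=hλ:
  y_{n+1} = y_n + z·[11/13·y_n + 2/13·y_{n+1}] ⇒ (1 − 2/13z)y_{n+1} = (1 + 11/13z)y_n
  so R(z) = (1 + 11/13z)/(1 − 2/13z).

Find x<0 with |R(x)|<1.
x=-1.25: |R|=0.0484
R=−1: 1+11/13x = −1+2/13x ⇒ -9/13x=2 ⇒ x=2/(-9/13)=-2.8889
Confirm numerically:
  x=-2.039: |R|=0.55211 <1
  x=-1.484: |R|=0.20817 <1
  x=-1.368: |R|=0.13015 <1
  x=-3.326: |R|=1.20018 >1
  x=-3.146: |R|=1.11995 >1
  x=-3.110: |R|=1.10354 >1
Stable set (-2.8889, 0).

(-2.8889,0); λ=-10 ⇒ h* = (26/9)/10 = 0.2889.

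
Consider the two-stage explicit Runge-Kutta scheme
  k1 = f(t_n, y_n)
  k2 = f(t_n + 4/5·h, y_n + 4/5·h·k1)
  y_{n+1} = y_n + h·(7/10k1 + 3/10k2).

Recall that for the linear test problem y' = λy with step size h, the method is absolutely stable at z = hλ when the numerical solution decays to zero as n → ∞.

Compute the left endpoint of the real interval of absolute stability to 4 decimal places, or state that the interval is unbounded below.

z* = -4.1667.

Test eqn y'=λy, z=hλ:
  k1=λy_n ⇒ h·k1=z·y_n;  k2=λ(1+4/5z)y_n ⇒ h·k2=z(1+4/5z)y_n
  y_{n+1}/y_n = 1 + 7/10z + 3/10z(1+4/5z) = 1 + z + 6/25z²
  Hence R(z) = 1 + z + 6/25z².

Find x<0 with |R(x)|<1.
x=-1.75: |R|=0.0150
R=1: x+6/25x²=0 ⇒ x=−25/6=-4.1667; min R=1−1/(4·6/25)=-0.0417>−1
Confirm numerically:
  x=-2.617: |R|=0.02669 <1
  x=-2.430: |R|=0.01282 <1
  x=-2.178: |R|=0.03952 <1
  x=-1.956: |R|=0.03778 <1
  x=-4.339: |R|=1.17946 >1
  x=-4.306: |R|=1.14399 >1
  x=-4.216: |R|=1.04992 >1
Stable set (-4.1667, 0).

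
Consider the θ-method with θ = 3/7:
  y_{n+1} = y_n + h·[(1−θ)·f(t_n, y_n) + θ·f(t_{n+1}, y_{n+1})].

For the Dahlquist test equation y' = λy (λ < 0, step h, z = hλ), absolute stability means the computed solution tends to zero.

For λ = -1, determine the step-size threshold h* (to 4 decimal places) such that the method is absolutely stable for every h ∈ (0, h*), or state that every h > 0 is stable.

With y'=λy (z=hλ):
  y_{n+1} = y_n + z·[4/7·y_n + 3/7·y_{n+1}] ⇒ (1 − 3/7z)y_{n+1} = (1 + 4/7z)y_n
  so R(z) = (1 + 4/7z)/(1 − 3/7z).

Solve |R(x)|<1 on ℝ⁻.
x=-0.78: |R|=0.4154
R=−1: 1+4/7x = −1+3/7x ⇒ -1/7x=2 ⇒ x=2/(-1/7)=-14.0000
Confirm numerically:
  x=-13.250: |R|=0.98396 <1
  x=-11.030: |R|=0.92592 <1
  x=-9.626: |R|=0.87809 <1
  x=-14.408: |R|=1.00812 >1
  x=-14.381: |R|=1.00760 >1
Interval (-14.0000, 0).

(-14.0000,0); λ=-1 ⇒ h* = (14)/1 = 14.0000.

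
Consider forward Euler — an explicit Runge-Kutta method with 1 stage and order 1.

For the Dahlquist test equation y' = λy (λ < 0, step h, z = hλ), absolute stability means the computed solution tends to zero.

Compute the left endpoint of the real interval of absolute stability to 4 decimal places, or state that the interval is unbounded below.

z* = -2.0000.

With y'=λy (z=hλ):
  order 1, 1-stage ⇒ R(z)=1+z
  (e.g. R(-1.79)=-0.79000, |R|=0.79000)

Boundary: |R(x)|=1, x<0.
x=-1.79: |R|=0.7900
|R(-2.3)|=1.3000 |R(-1.74)|=0.7400 |R(-1.46)|=0.4600
Bisect:
  x_lo=-2.4411 |R|=1.4411  x_hi=-0.1470 |R|=0.8530
  mid=-1.29403 |R|=0.29403 →hi
  mid=-1.86757 |R|=0.86757 →hi
  mid=-2.15434 |R|=1.15434 →lo
  mid=-2.01095 |R|=1.01095 →lo
  mid=-1.93926 |R|=0.93926 →hi
  mid=-1.97511 |R|=0.97511 →hi
  mid=-1.99303 |R|=0.99303 →hi
  mid=-2.00199 |R|=1.00199 →lo
  mid=-1.99751 |R|=0.99751 →hi
  ...
  [-2.00003,-1.99989] ⇒ x*=-2.0000
So |R|<1 on (-2.0000, 0).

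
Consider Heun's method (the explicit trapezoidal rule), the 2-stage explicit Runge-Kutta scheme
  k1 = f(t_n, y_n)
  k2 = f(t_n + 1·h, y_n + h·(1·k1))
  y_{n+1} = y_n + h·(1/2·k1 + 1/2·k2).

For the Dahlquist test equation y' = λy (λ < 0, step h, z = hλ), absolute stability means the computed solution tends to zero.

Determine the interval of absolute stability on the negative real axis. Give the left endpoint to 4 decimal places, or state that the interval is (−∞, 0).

Set f=λy, z=hλ:
  order 2, 2-stage ⇒ R(z)=1+z+z^2/2
  (e.g. R(-1.13)=0.50845, |R|=0.50845)

Solve |R(x)|<1 on ℝ⁻.
x=-1.13: |R|=0.5085
|R(-2.06)|=1.0618 |R(-1.07)|=0.5025 |R(-0.71)|=0.5421
Bisect:
  x_lo=-2.3864 |R|=1.4611  x_hi=-0.2863 |R|=0.7547
  mid=-1.33638 |R|=0.55658 →hi
  mid=-1.86140 |R|=0.87100 →hi
  mid=-2.12391 |R|=1.13158 →lo
  mid=-1.99265 |R|=0.99268 →hi
  mid=-2.05828 |R|=1.05998 →lo
  mid=-2.02547 |R|=1.02579 →lo
  mid=-2.00906 |R|=1.00910 →lo
  mid=-2.00086 |R|=1.00086 →lo
  mid=-1.99675 |R|=0.99676 →hi
  ...
  [-2.00009,-1.99996] ⇒ x*=-2.0000
Interval (-2.0000, 0).

(-2.0000, 0).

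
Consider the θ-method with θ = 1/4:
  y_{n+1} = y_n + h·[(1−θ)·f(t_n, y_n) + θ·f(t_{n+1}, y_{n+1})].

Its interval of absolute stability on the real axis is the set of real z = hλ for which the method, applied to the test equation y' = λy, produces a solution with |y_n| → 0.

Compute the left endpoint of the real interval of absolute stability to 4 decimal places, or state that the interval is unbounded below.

Set f=λy, z=hλ:
  y_{n+1} = y_n + z·[3/4·y_n + 1/4·y_{n+1}] ⇒ (1 − 1/4z)y_{n+1} = (1 + 3/4z)y_n
  R(z) = (1 + 3/4z)/(1 − 1/4z).

Solve |R(x)|<1 on ℝ⁻.
x=-0.81: |R|=0.3264
R=−1: 1+3/4x = −1+1/4x ⇒ -1/2x=2 ⇒ x=2/(-1/2)=-4.0000
Confirm numerically:
  x=-3.718: |R|=0.92692 <1
  x=-2.725: |R|=0.62082 <1
  x=-2.451: |R|=0.51976 <1
  x=-2.149: |R|=0.39795 <1
  x=-4.432: |R|=1.10247 >1
  x=-4.268: |R|=1.06483 >1
  x=-4.064: |R|=1.01587 >1
So |R|<1 on (-4.0000, 0).

left endpoint -4.0000.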